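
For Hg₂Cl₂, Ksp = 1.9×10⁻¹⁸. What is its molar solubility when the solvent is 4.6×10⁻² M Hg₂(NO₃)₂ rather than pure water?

Hg₂Cl₂(s) ⇌ Hg₂²⁺(aq) + 2 Cl⁻(aq)
With Hg₂²⁺ already at 4.6×10⁻² M and s small, take [Hg₂²⁺] ≈ 4.6×10⁻² M and [Cl⁻] = 2s.
Ksp = [Hg₂²⁺][Cl⁻]^2 = (4.6×10⁻²)(2s)^2
(2s)^2 = 1.9×10⁻¹⁸ / (4.6×10⁻²) = 4.1×10⁻¹⁷
s = 3.2×10⁻⁹ M

3.2×10⁻⁹ M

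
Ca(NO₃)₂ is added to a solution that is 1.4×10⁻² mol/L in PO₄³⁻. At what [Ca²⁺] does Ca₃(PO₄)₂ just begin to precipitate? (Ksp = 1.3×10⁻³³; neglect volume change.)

Precipitation begins when Q = Ksp.
Ca₃(PO₄)₂(s) ⇌ 3 Ca²⁺(aq) + 2 PO₄³⁻(aq)
Ksp = [Ca²⁺]^3[PO₄³⁻]^2 = [Ca²⁺]^3(1.4×10⁻²)^2
[Ca²⁺]^3 = 1.3×10⁻³³ / (1.4×10⁻²)^2 = 6.6×10⁻³⁰
[Ca²⁺] = 1.9×10⁻¹⁰ mol/L

1.9×10⁻¹⁰ M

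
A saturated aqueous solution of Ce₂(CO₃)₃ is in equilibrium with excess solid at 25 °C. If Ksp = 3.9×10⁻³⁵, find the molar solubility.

5.1×10⁻⁸ M

Ce₂(CO₃)₃(s) ⇌ 2 Ce³⁺(aq) + 3 CO₃²⁻(aq)
If s mol/L of Ce₂(CO₃)₃ dissolves, [Ce³⁺] = 2s and [CO₃²⁻] = 3s.
Ksp = [Ce³⁺]^2[CO₃²⁻]^3 = (2s)^2 · (3s)^3 = 108s^5
108s^5 = 3.9×10⁻³⁵  ⇒  s^5 = 3.6×10⁻³⁷
s = 5.1×10⁻⁸ mol/L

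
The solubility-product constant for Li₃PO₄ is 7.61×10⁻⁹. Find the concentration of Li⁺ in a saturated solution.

1.23×10⁻² M

Li₃PO₄(s) ⇌ 3 Li⁺(aq) + PO₄³⁻(aq)
Call the molar solubility s, so that [Li⁺] = 3s and [PO₄³⁻] = s.
Ksp = [Li⁺]^3[PO₄³⁻] = (3s)^3 · s = 27s^4 = 7.61×10⁻⁹
s = 4.10×10⁻³ mol/L
[Li⁺] = 3s = 1.23×10⁻² mol/L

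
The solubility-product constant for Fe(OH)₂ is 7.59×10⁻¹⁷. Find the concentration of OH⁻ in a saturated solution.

Fe(OH)₂(s) ⇌ Fe²⁺(aq) + 2 OH⁻(aq)
Call the molar solubility s, so that [Fe²⁺] = s and [OH⁻] = 2s.
Ksp = [Fe²⁺][OH⁻]^2 = s · (2s)^2 = 4s^3 = 7.59×10⁻¹⁷
s = 2.67×10⁻⁶ mol/L
[OH⁻] = 2s = 5.33×10⁻⁶ mol/L

5.33×10⁻⁶ M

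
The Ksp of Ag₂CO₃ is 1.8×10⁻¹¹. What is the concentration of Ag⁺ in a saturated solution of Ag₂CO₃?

3.3×10⁻⁴ M

Ag₂CO₃(s) ⇌ 2 Ag⁺(aq) + CO₃²⁻(aq)
Let s be the molar solubility. Then [Ag⁺] = 2s and [CO₃²⁻] = s.
Ksp = [Ag⁺]^2[CO₃²⁻] = (2s)^2 · s = 4s^3 = 1.8×10⁻¹¹
s = 1.7×10⁻⁴ M
[Ag⁺] = 2s = 3.3×10⁻⁴ M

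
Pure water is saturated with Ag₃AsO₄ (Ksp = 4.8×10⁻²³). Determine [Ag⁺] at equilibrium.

3.5×10⁻⁶ M

Ag₃AsO₄(s) ⇌ 3 Ag⁺(aq) + AsO₄³⁻(aq)
For each mole of Ag₃AsO₄ that dissolves per liter, [Ag⁺] = 3s and [AsO₄³⁻] = s; let s denote this solubility.
Ksp = [Ag⁺]^3[AsO₄³⁻] = (3s)^3 · s = 27s^4 = 4.8×10⁻²³
s = 1.2×10⁻⁶ mol/L
[Ag⁺] = 3s = 3.5×10⁻⁶ mol/L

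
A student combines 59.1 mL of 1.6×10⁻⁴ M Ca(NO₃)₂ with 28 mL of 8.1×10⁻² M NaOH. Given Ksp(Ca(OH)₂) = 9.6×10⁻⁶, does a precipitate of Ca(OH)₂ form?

No

After mixing, V = 59.1 mL + 28 mL = 87.1 mL.
[Ca²⁺] = (1.6×10⁻⁴)(59.1)/87.1 = 1.1×10⁻⁴ M
[OH⁻] = (8.1×10⁻²)(28)/87.1 = 2.6×10⁻² M
Q = [Ca²⁺][OH⁻]^2 = 7.4×10⁻⁸
Q < Ksp (7.4×10⁻⁸ vs 9.6×10⁻⁶); the solution remains unsaturated and no precipitate forms.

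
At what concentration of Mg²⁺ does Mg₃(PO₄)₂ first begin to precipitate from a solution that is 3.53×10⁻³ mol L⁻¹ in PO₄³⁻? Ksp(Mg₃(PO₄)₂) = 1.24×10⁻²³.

9.98×10⁻⁷ M

Each salt precipitates once Q = Ksp for that salt.
Mg₃(PO₄)₂(s) ⇌ 3 Mg²⁺(aq) + 2 PO₄³⁻(aq)
Ksp = [Mg²⁺]^3[PO₄³⁻]^2 = [Mg²⁺]^3(3.53×10⁻³)^2
[Mg²⁺]^3 = 1.24×10⁻²³ / (3.53×10⁻³)^2 = 9.95×10⁻¹⁹
[Mg²⁺] = 9.98×10⁻⁷ mol L⁻¹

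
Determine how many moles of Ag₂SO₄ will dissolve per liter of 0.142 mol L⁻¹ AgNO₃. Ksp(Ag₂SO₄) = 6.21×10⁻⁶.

3.08×10⁻⁴ M

Ag₂SO₄(s) ⇌ 2 Ag⁺(aq) + SO₄²⁻(aq)
Let s be the solubility of Ag₂SO₄ here. The common ion gives [Ag⁺] ≈ 0.142 mol L⁻¹, and [SO₄²⁻] = s.
Ksp = [Ag⁺]^2[SO₄²⁻] = (0.142)^2s
s = 6.21×10⁻⁶ / (0.142)^2 = 3.08×10⁻⁴
s = 3.08×10⁻⁴ mol L⁻¹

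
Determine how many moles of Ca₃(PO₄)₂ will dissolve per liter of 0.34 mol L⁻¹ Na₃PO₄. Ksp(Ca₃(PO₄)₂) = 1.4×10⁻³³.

Ca₃(PO₄)₂(s) ⇌ 3 Ca²⁺(aq) + 2 PO₄³⁻(aq)
With PO₄³⁻ already at 0.34 mol L⁻¹ and s small, take [PO₄³⁻] ≈ 0.34 mol L⁻¹ and [Ca²⁺] = 3s.
Ksp = [Ca²⁺]^3[PO₄³⁻]^2 = (3s)^3(0.34)^2
(3s)^3 = 1.4×10⁻³³ / (0.34)^2 = 1.2×10⁻³²
s = 7.7×10⁻¹² mol L⁻¹

7.7×10⁻¹² M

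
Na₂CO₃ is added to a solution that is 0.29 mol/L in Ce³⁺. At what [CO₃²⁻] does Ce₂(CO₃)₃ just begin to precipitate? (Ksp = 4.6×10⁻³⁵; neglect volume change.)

8.2×10⁻¹² M

The threshold for precipitation is Q = Ksp.
Ce₂(CO₃)₃(s) ⇌ 2 Ce³⁺(aq) + 3 CO₃²⁻(aq)
Ksp = [Ce³⁺]^2[CO₃²⁻]^3 = [CO₃²⁻]^3(0.29)^2
[CO₃²⁻]^3 = 4.6×10⁻³⁵ / (0.29)^2 = 5.5×10⁻³⁴
[CO₃²⁻] = 8.2×10⁻¹² mol/L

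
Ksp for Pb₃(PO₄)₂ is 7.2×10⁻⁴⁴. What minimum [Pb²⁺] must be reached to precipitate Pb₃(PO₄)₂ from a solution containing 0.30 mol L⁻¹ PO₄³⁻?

Precipitation of each salt begins when its ion product equals Ksp.
Pb₃(PO₄)₂(s) ⇌ 3 Pb²⁺(aq) + 2 PO₄³⁻(aq)
Ksp = [Pb²⁺]^3[PO₄³⁻]^2 = [Pb²⁺]^3(0.30)^2
[Pb²⁺]^3 = 7.2×10⁻⁴⁴ / (0.30)^2 = 8.0×10⁻⁴³
[Pb²⁺] = 9.3×10⁻¹⁵ mol L⁻¹

9.3×10⁻¹⁵ M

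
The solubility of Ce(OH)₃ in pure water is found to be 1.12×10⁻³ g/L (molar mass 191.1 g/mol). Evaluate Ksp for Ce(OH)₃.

s = (1.12×10⁻³ g L⁻¹)/(191.1 g mol⁻¹) = 5.8608×10⁻⁶ M
Ce(OH)₃(s) ⇌ Ce³⁺(aq) + 3 OH⁻(aq)
If s mol/L of Ce(OH)₃ dissolves, [Ce³⁺] = s and [OH⁻] = 3s.
Ksp = [Ce³⁺][OH⁻]^3 = s · (3s)^3 = 27s^4
Ksp = 27 × (5.8608×10⁻⁶)^4 = 3.19×10⁻²⁰

Ksp = 3.19×10⁻²⁰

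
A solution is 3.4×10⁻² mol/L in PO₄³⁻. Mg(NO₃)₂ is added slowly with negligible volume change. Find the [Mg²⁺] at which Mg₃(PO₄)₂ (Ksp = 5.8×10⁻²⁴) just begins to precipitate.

1.7×10⁻⁷ M

Precipitation begins when Q = Ksp.
Mg₃(PO₄)₂(s) ⇌ 3 Mg²⁺(aq) + 2 PO₄³⁻(aq)
Ksp = [Mg²⁺]^3[PO₄³⁻]^2 = [Mg²⁺]^3(3.4×10⁻²)^2
[Mg²⁺]^3 = 5.8×10⁻²⁴ / (3.4×10⁻²)^2 = 5.0×10⁻²¹
[Mg²⁺] = 1.7×10⁻⁷ mol/L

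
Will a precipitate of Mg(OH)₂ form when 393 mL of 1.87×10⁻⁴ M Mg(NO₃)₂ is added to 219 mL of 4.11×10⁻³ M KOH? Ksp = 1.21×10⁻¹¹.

Yes

After mixing, V = 393 mL + 219 mL = 612 mL.
[Mg²⁺] = (1.87×10⁻⁴)(393)/612 = 1.20×10⁻⁴ M
[OH⁻] = (4.11×10⁻³)(219)/612 = 1.47×10⁻³ M
Q = [Mg²⁺][OH⁻]^2 = 2.60×10⁻¹⁰
Since Q (2.60×10⁻¹⁰) exceeds Ksp (1.21×10⁻¹¹), Mg(OH)₂ will precipitate.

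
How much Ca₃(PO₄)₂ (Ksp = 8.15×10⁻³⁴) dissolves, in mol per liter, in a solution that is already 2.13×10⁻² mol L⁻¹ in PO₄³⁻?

4.05×10⁻¹¹ M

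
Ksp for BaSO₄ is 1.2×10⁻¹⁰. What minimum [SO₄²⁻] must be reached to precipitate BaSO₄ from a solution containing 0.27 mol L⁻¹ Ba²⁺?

4.4×10⁻¹⁰ M

The threshold for precipitation is Q = Ksp.
BaSO₄(s) ⇌ Ba²⁺(aq) + SO₄²⁻(aq)
Ksp = [Ba²⁺][SO₄²⁻] = [SO₄²⁻](0.27)
[SO₄²⁻] = 1.2×10⁻¹⁰ / (0.27) = 4.4×10⁻¹⁰
[SO₄²⁻] = 4.4×10⁻¹⁰ mol L⁻¹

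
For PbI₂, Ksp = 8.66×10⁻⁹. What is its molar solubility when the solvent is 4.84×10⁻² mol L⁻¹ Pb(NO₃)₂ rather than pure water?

PbI₂(s) ⇌ Pb²⁺(aq) + 2 I⁻(aq)
The solution already contains Pb²⁺ at 4.84×10⁻² mol L⁻¹. Let s be the molar solubility of PbI₂.
[Pb²⁺] ≈ 4.84×10⁻² mol L⁻¹ (common ion dominates); [I⁻] = 2s.
Ksp = [Pb²⁺][I⁻]^2 = (4.84×10⁻²)(2s)^2
(2s)^2 = 8.66×10⁻⁹ / (4.84×10⁻²) = 1.79×10⁻⁷
s = 2.11×10⁻⁴ mol L⁻¹

2.11×10⁻⁴ M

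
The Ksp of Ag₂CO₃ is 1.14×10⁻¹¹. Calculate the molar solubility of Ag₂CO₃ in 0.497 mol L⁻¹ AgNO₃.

Ag₂CO₃(s) ⇌ 2 Ag⁺(aq) + CO₃²⁻(aq)
Ag⁺ is already present at 0.497 mol L⁻¹. If s mol/L of Ag₂CO₃ dissolves, [CO₃²⁻] = s while [Ag⁺] ≈ 0.497 mol L⁻¹.
Ksp = [Ag⁺]^2[CO₃²⁻] = (0.497)^2s
s = 1.14×10⁻¹¹ / (0.497)^2 = 4.62×10⁻¹¹
s = 4.62×10⁻¹¹ mol L⁻¹

4.62×10⁻¹¹ M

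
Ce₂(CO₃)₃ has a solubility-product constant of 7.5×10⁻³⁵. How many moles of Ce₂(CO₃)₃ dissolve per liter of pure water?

5.9×10⁻⁸ M

Ce₂(CO₃)₃(s) ⇌ 2 Ce³⁺(aq) + 3 CO₃²⁻(aq)
For each mole of Ce₂(CO₃)₃ that dissolves per liter, [Ce³⁺] = 2s and [CO₃²⁻] = 3s; let s denote this solubility.
Ksp = [Ce³⁺]^2[CO₃²⁻]^3 = (2s)^2 · (3s)^3 = 108s^5
108s^5 = 7.5×10⁻³⁵  ⇒  s^5 = 6.9×10⁻³⁷
s = (6.9×10⁻³⁷)^(1/5) = 5.9×10⁻⁸ mol L⁻¹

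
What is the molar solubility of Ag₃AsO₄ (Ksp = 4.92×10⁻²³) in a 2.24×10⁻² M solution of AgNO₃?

4.38×10⁻¹⁸ M

Ag₃AsO₄(s) ⇌ 3 Ag⁺(aq) + AsO₄³⁻(aq)
Let s be the solubility of Ag₃AsO₄ here. The common ion gives [Ag⁺] ≈ 2.24×10⁻² M, and [AsO₄³⁻] = s.
Ksp = [Ag⁺]^3[AsO₄³⁻] = (2.24×10⁻²)^3s
s = 4.92×10⁻²³ / (2.24×10⁻²)^3 = 4.38×10⁻¹⁸
s = 4.38×10⁻¹⁸ M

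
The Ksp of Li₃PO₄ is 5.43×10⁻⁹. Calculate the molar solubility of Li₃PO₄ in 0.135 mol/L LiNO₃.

Li₃PO₄(s) ⇌ 3 Li⁺(aq) + PO₄³⁻(aq)
The solution already contains Li⁺ at 0.135 mol/L. Let s be the molar solubility of Li₃PO₄.
[Li⁺] ≈ 0.135 mol/L (common ion dominates); [PO₄³⁻] = s.
Ksp = [Li⁺]^3[PO₄³⁻] = (0.135)^3s
s = 5.43×10⁻⁹ / (0.135)^3 = 2.21×10⁻⁶
s = 2.21×10⁻⁶ mol/L

2.21×10⁻⁶ M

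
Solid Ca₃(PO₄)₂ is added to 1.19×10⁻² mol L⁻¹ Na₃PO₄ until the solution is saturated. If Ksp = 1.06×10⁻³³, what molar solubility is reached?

Ca₃(PO₄)₂(s) ⇌ 3 Ca²⁺(aq) + 2 PO₄³⁻(aq)
With PO₄³⁻ already at 1.19×10⁻² mol L⁻¹ and s small, take [PO₄³⁻] ≈ 1.19×10⁻² mol L⁻¹ and [Ca²⁺] = 3s.
Ksp = [Ca²⁺]^3[PO₄³⁻]^2 = (3s)^3(1.19×10⁻²)^2
(3s)^3 = 1.06×10⁻³³ / (1.19×10⁻²)^2 = 7.49×10⁻³⁰
s = 6.52×10⁻¹¹ mol L⁻¹

6.52×10⁻¹¹ M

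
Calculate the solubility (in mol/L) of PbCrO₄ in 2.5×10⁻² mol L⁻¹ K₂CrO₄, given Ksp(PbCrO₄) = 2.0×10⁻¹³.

8.0×10⁻¹² M

PbCrO₄(s) ⇌ Pb²⁺(aq) + CrO₄²⁻(aq)
The solution already contains CrO₄²⁻ at 2.5×10⁻² mol L⁻¹. Let s be the molar solubility of PbCrO₄.
[CrO₄²⁻] ≈ 2.5×10⁻² mol L⁻¹ (common ion dominates); [Pb²⁺] = s.
Ksp = [Pb²⁺][CrO₄²⁻] = s(2.5×10⁻²)
s = 2.0×10⁻¹³ / (2.5×10⁻²) = 8.0×10⁻¹²
s = 8.0×10⁻¹² mol L⁻¹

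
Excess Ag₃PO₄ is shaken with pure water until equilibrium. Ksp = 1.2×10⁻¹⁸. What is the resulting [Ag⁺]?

Ag₃PO₄(s) ⇌ 3 Ag⁺(aq) + PO₄³⁻(aq)
For each mole of Ag₃PO₄ that dissolves per liter, [Ag⁺] = 3s and [PO₄³⁻] = s; let s denote this solubility.
Ksp = [Ag⁺]^3[PO₄³⁻] = (3s)^3 · s = 27s^4 = 1.2×10⁻¹⁸
s = 1.5×10⁻⁵ mol L⁻¹
[Ag⁺] = 3s = 4.4×10⁻⁵ mol L⁻¹

4.4×10⁻⁵ M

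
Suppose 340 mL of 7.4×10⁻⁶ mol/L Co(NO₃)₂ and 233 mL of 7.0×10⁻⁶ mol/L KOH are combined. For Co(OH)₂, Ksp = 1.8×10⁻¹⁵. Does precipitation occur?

The combined volume is 573 mL.
[Co²⁺] = (7.4×10⁻⁶)(340)/573 = 4.4×10⁻⁶ mol/L
[OH⁻] = (7.0×10⁻⁶)(233)/573 = 2.8×10⁻⁶ mol/L
Q = [Co²⁺][OH⁻]^2 = 3.6×10⁻¹⁷
Q = 3.6×10⁻¹⁷ < Ksp = 1.8×10⁻¹⁵, so the solution is unsaturated and no precipitate forms.

No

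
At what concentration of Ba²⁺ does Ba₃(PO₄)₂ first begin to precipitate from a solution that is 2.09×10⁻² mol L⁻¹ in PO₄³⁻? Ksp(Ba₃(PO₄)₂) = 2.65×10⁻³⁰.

1.82×10⁻⁹ M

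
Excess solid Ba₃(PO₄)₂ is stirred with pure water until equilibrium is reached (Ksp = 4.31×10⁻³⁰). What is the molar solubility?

5.25×10⁻⁷ M

Ba₃(PO₄)₂(s) ⇌ 3 Ba²⁺(aq) + 2 PO₄³⁻(aq)
With molar solubility s: [Ba²⁺] = 3s, [PO₄³⁻] = 2s.
Ksp = [Ba²⁺]^3[PO₄³⁻]^2 = (3s)^3 · (2s)^2 = 108s^5
108s^5 = 4.31×10⁻³⁰  ⇒  s^5 = 3.99×10⁻³²
s = (3.99×10⁻³²)^(1/5) = 5.25×10⁻⁷ mol L⁻¹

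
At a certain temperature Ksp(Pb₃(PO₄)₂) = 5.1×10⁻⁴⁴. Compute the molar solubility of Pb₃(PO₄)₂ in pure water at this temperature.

Pb₃(PO₄)₂(s) ⇌ 3 Pb²⁺(aq) + 2 PO₄³⁻(aq)
For each mole of Pb₃(PO₄)₂ that dissolves per liter, [Pb²⁺] = 3s and [PO₄³⁻] = 2s; let s denote this solubility.
Ksp = [Pb²⁺]^3[PO₄³⁻]^2 = (3s)^3 · (2s)^2 = 108s^5
108s^5 = 5.1×10⁻⁴⁴  ⇒  s^5 = 4.7×10⁻⁴⁶
Taking the 5th root, s = 8.6×10⁻¹⁰ M.

8.6×10⁻¹⁰ M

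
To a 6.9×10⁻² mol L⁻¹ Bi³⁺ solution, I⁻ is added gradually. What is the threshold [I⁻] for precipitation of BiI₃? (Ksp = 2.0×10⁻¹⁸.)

The threshold for precipitation is Q = Ksp.
BiI₃(s) ⇌ Bi³⁺(aq) + 3 I⁻(aq)
Ksp = [Bi³⁺][I⁻]^3 = [I⁻]^3(6.9×10⁻²)
[I⁻]^3 = 2.0×10⁻¹⁸ / (6.9×10⁻²) = 2.9×10⁻¹⁷
[I⁻] = 3.1×10⁻⁶ mol L⁻¹

3.1×10⁻⁶ M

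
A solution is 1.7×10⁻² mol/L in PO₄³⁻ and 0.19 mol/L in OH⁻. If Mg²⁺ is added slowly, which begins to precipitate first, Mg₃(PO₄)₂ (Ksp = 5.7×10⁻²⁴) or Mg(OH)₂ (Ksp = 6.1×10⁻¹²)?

Mg(OH)₂

The threshold for precipitation is Q = Ksp.
For Mg₃(PO₄)₂: [Mg²⁺] = (Ksp/[PO₄³⁻]^2)^(1/3) = 2.7×10⁻⁷ mol/L
For Mg(OH)₂: [Mg²⁺] = (Ksp/[OH⁻]^2) = 1.7×10⁻¹⁰ mol/L
Mg(OH)₂ requires the lower [Mg²⁺], so it precipitates first.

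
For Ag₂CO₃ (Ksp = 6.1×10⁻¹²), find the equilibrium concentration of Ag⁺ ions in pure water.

Ag₂CO₃(s) ⇌ 2 Ag⁺(aq) + CO₃²⁻(aq)
Call the molar solubility s, so that [Ag⁺] = 2s and [CO₃²⁻] = s.
Ksp = [Ag⁺]^2[CO₃²⁻] = (2s)^2 · s = 4s^3 = 6.1×10⁻¹²
s = 1.2×10⁻⁴ mol/L
[Ag⁺] = 2s = 2.3×10⁻⁴ mol/L

2.3×10⁻⁴ M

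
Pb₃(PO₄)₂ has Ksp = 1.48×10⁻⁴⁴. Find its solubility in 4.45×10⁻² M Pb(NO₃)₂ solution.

6.48×10⁻²¹ M

Pb₃(PO₄)₂(s) ⇌ 3 Pb²⁺(aq) + 2 PO₄³⁻(aq)
Pb²⁺ is already present at 4.45×10⁻² M. If s mol/L of Pb₃(PO₄)₂ dissolves, [PO₄³⁻] = 2s while [Pb²⁺] ≈ 4.45×10⁻² M.
Ksp = [Pb²⁺]^3[PO₄³⁻]^2 = (4.45×10⁻²)^3(2s)^2
(2s)^2 = 1.48×10⁻⁴⁴ / (4.45×10⁻²)^3 = 1.68×10⁻⁴⁰
s = 6.48×10⁻²¹ M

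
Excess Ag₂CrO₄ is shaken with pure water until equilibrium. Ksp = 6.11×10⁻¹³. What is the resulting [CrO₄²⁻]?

5.35×10⁻⁵ M

Ag₂CrO₄(s) ⇌ 2 Ag⁺(aq) + CrO₄²⁻(aq)
If s mol/L of Ag₂CrO₄ dissolves, [Ag⁺] = 2s and [CrO₄²⁻] = s.
Ksp = [Ag⁺]^2[CrO₄²⁻] = (2s)^2 · s = 4s^3 = 6.11×10⁻¹³
s = 5.35×10⁻⁵ M
[CrO₄²⁻] = s = 5.35×10⁻⁵ M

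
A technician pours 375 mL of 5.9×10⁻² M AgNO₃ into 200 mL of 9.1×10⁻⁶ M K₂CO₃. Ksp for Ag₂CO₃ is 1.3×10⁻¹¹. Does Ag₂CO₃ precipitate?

After mixing, V = 375 mL + 200 mL = 575 mL.
[Ag⁺] = (5.9×10⁻²)(375)/575 = 3.8×10⁻² M
[CO₃²⁻] = (9.1×10⁻⁶)(200)/575 = 3.2×10⁻⁶ M
Q = [Ag⁺]^2[CO₃²⁻] = 4.7×10⁻⁹
Because Q > Ksp (4.7×10⁻⁹ vs 1.3×10⁻¹¹), a precipitate of Ag₂CO₃ forms.

Yes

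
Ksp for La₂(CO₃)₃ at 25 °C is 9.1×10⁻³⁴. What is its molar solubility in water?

9.7×10⁻⁸ M

La₂(CO₃)₃(s) ⇌ 2 La³⁺(aq) + 3 CO₃²⁻(aq)
With molar solubility s: [La³⁺] = 2s, [CO₃²⁻] = 3s.
Ksp = [La³⁺]^2[CO₃²⁻]^3 = (2s)^2 · (3s)^3 = 108s^5
108s^5 = 9.1×10⁻³⁴  ⇒  s^5 = 8.4×10⁻³⁶
s = (8.4×10⁻³⁶)^(1/5) = 9.7×10⁻⁸ M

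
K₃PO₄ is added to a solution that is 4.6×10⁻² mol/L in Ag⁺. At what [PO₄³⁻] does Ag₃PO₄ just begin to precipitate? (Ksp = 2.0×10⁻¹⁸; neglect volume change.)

2.1×10⁻¹⁴ M

A salt starts to precipitate once the ion product Q reaches its Ksp.
Ag₃PO₄(s) ⇌ 3 Ag⁺(aq) + PO₄³⁻(aq)
Ksp = [Ag⁺]^3[PO₄³⁻] = [PO₄³⁻](4.6×10⁻²)^3
[PO₄³⁻] = 2.0×10⁻¹⁸ / (4.6×10⁻²)^3 = 2.1×10⁻¹⁴
[PO₄³⁻] = 2.1×10⁻¹⁴ mol/L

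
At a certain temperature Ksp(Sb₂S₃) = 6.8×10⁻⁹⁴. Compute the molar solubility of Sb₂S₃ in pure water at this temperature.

Sb₂S₃(s) ⇌ 2 Sb³⁺(aq) + 3 S²⁻(aq)
With molar solubility s: [Sb³⁺] = 2s, [S²⁻] = 3s.
Ksp = [Sb³⁺]^2[S²⁻]^3 = (2s)^2 · (3s)^3 = 108s^5
108s^5 = 6.8×10⁻⁹⁴  ⇒  s^5 = 6.3×10⁻⁹⁶
s = (6.3×10⁻⁹⁶)^(1/5) = 9.1×10⁻²⁰ mol/L

9.1×10⁻²⁰ M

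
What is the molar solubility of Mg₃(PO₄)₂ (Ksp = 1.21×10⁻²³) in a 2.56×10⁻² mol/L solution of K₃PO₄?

8.81×10⁻⁸ M

Mg₃(PO₄)₂(s) ⇌ 3 Mg²⁺(aq) + 2 PO₄³⁻(aq)
Let s be the solubility of Mg₃(PO₄)₂ here. The common ion gives [PO₄³⁻] ≈ 2.56×10⁻² mol/L, and [Mg²⁺] = 3s.
Ksp = [Mg²⁺]^3[PO₄³⁻]^2 = (3s)^3(2.56×10⁻²)^2
(3s)^3 = 1.21×10⁻²³ / (2.56×10⁻²)^2 = 1.85×10⁻²⁰
s = 8.81×10⁻⁸ mol/L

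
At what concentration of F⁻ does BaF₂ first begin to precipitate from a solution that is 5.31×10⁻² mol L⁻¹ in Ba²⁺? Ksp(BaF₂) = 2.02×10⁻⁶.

6.17×10⁻³ M

The threshold for precipitation is Q = Ksp.
BaF₂(s) ⇌ Ba²⁺(aq) + 2 F⁻(aq)
Ksp = [Ba²⁺][F⁻]^2 = [F⁻]^2(5.31×10⁻²)
[F⁻]^2 = 2.02×10⁻⁶ / (5.31×10⁻²) = 3.80×10⁻⁵
[F⁻] = 6.17×10⁻³ mol L⁻¹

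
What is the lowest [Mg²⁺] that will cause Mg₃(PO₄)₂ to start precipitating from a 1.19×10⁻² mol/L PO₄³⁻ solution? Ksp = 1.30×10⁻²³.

A salt starts to precipitate once the ion product Q reaches its Ksp.
Mg₃(PO₄)₂(s) ⇌ 3 Mg²⁺(aq) + 2 PO₄³⁻(aq)
Ksp = [Mg²⁺]^3[PO₄³⁻]^2 = [Mg²⁺]^3(1.19×10⁻²)^2
[Mg²⁺]^3 = 1.30×10⁻²³ / (1.19×10⁻²)^2 = 9.18×10⁻²⁰
[Mg²⁺] = 4.51×10⁻⁷ mol/L

4.51×10⁻⁷ M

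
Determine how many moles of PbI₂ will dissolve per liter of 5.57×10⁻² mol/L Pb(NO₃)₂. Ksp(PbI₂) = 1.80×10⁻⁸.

2.84×10⁻⁴ M

PbI₂(s) ⇌ Pb²⁺(aq) + 2 I⁻(aq)
Let s be the solubility of PbI₂ here. The common ion gives [Pb²⁺] ≈ 5.57×10⁻² mol/L, and [I⁻] = 2s.
Ksp = [Pb²⁺][I⁻]^2 = (5.57×10⁻²)(2s)^2
(2s)^2 = 1.80×10⁻⁸ / (5.57×10⁻²) = 3.23×10⁻⁷
s = 2.84×10⁻⁴ mol/L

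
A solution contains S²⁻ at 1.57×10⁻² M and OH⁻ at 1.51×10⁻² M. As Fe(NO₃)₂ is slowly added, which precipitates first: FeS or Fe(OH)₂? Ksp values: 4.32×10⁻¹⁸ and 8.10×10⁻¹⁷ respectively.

FeS

The threshold for precipitation is Q = Ksp.
For FeS: [Fe²⁺] = (Ksp/[S²⁻]) = 2.75×10⁻¹⁶ M
For Fe(OH)₂: [Fe²⁺] = (Ksp/[OH⁻]^2) = 3.55×10⁻¹³ M
The smaller threshold [Fe²⁺] is reached first, so FeS precipitates first.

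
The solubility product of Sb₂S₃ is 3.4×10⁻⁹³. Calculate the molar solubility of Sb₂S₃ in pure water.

Sb₂S₃(s) ⇌ 2 Sb³⁺(aq) + 3 S²⁻(aq)
Let s be the molar solubility. Then [Sb³⁺] = 2s and [S²⁻] = 3s.
Ksp = [Sb³⁺]^2[S²⁻]^3 = (2s)^2 · (3s)^3 = 108s^5
108s^5 = 3.4×10⁻⁹³  ⇒  s^5 = 3.1×10⁻⁹⁵
s = (3.1×10⁻⁹⁵)^(1/5) = 1.3×10⁻¹⁹ mol/L

1.3×10⁻¹⁹ M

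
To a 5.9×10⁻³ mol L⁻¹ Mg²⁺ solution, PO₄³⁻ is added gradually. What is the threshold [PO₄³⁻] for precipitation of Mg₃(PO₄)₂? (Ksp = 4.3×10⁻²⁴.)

4.6×10⁻⁹ M

Each salt precipitates once Q = Ksp for that salt.
Mg₃(PO₄)₂(s) ⇌ 3 Mg²⁺(aq) + 2 PO₄³⁻(aq)
Ksp = [Mg²⁺]^3[PO₄³⁻]^2 = [PO₄³⁻]^2(5.9×10⁻³)^3
[PO₄³⁻]^2 = 4.3×10⁻²⁴ / (5.9×10⁻³)^3 = 2.1×10⁻¹⁷
[PO₄³⁻] = 4.6×10⁻⁹ mol L⁻¹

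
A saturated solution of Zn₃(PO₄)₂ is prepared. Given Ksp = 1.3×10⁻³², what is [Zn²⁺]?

Zn₃(PO₄)₂(s) ⇌ 3 Zn²⁺(aq) + 2 PO₄³⁻(aq)
With molar solubility s: [Zn²⁺] = 3s, [PO₄³⁻] = 2s.
Ksp = [Zn²⁺]^3[PO₄³⁻]^2 = (3s)^3 · (2s)^2 = 108s^5 = 1.3×10⁻³²
s = 1.6×10⁻⁷ mol L⁻¹
[Zn²⁺] = 3s = 4.9×10⁻⁷ mol L⁻¹

4.9×10⁻⁷ M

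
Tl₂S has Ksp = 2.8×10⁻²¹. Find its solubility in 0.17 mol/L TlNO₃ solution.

9.7×10⁻²⁰ M

Tl₂S(s) ⇌ 2 Tl⁺(aq) + S²⁻(aq)
Tl⁺ is already present at 0.17 mol/L. If s mol/L of Tl₂S dissolves, [S²⁻] = s while [Tl⁺] ≈ 0.17 mol/L.
Ksp = [Tl⁺]^2[S²⁻] = (0.17)^2s
s = 2.8×10⁻²¹ / (0.17)^2 = 9.7×10⁻²⁰
s = 9.7×10⁻²⁰ mol/L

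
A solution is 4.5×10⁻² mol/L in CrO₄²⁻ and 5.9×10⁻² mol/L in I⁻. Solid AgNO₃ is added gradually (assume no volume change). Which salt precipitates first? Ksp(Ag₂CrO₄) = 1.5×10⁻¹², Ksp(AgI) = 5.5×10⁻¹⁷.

AgI

Precipitation begins when Q = Ksp.
For Ag₂CrO₄: [Ag⁺] = (Ksp/[CrO₄²⁻])^(1/2) = 5.8×10⁻⁶ mol/L
For AgI: [Ag⁺] = (Ksp/[I⁻]) = 9.3×10⁻¹⁶ mol/L
The smaller threshold [Ag⁺] is reached first, so AgI precipitates first.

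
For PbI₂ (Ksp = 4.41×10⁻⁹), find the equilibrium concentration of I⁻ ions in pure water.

2.07×10⁻³ M

PbI₂(s) ⇌ Pb²⁺(aq) + 2 I⁻(aq)
Let s be the molar solubility. Then [Pb²⁺] = s and [I⁻] = 2s.
Ksp = [Pb²⁺][I⁻]^2 = s · (2s)^2 = 4s^3 = 4.41×10⁻⁹
s = 1.03×10⁻³ mol L⁻¹
[I⁻] = 2s = 2.07×10⁻³ mol L⁻¹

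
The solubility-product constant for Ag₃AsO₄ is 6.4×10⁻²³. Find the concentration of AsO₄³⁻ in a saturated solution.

Ag₃AsO₄(s) ⇌ 3 Ag⁺(aq) + AsO₄³⁻(aq)
If s mol/L of Ag₃AsO₄ dissolves, [Ag⁺] = 3s and [AsO₄³⁻] = s.
Ksp = [Ag⁺]^3[AsO₄³⁻] = (3s)^3 · s = 27s^4 = 6.4×10⁻²³
s = 1.2×10⁻⁶ M
[AsO₄³⁻] = s = 1.2×10⁻⁶ M

1.2×10⁻⁶ M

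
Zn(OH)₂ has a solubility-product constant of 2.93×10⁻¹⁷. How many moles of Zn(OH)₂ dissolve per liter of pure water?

Zn(OH)₂(s) ⇌ Zn²⁺(aq) + 2 OH⁻(aq)
If s mol/L of Zn(OH)₂ dissolves, [Zn²⁺] = s and [OH⁻] = 2s.
Ksp = [Zn²⁺][OH⁻]^2 = s · (2s)^2 = 4s^3
4s^3 = 2.93×10⁻¹⁷  ⇒  s^3 = 7.33×10⁻¹⁸
Taking the 3rd root, s = 1.94×10⁻⁶ mol L⁻¹.

1.94×10⁻⁶ M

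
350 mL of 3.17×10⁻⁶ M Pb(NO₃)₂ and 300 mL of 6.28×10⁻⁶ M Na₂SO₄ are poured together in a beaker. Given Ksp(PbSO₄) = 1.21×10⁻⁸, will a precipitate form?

No

Total volume after mixing = 350 + 300 = 650 mL.
[Pb²⁺] = (3.17×10⁻⁶)(350)/650 = 1.71×10⁻⁶ M
[SO₄²⁻] = (6.28×10⁻⁶)(300)/650 = 2.90×10⁻⁶ M
Q = [Pb²⁺][SO₄²⁻] = 4.95×10⁻¹²
Q = 4.95×10⁻¹² < Ksp = 1.21×10⁻⁸, so the solution is unsaturated and no precipitate forms.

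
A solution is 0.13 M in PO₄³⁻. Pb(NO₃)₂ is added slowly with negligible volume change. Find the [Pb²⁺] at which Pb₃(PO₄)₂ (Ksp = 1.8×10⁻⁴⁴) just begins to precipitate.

1.0×10⁻¹⁴ M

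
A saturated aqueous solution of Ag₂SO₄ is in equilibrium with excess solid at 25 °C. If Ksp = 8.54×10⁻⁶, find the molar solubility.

1.29×10⁻² M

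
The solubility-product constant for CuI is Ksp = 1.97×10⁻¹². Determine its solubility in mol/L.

CuI(s) ⇌ Cu⁺(aq) + I⁻(aq)
If s mol/L of CuI dissolves, [Cu⁺] = s and [I⁻] = s.
Ksp = [Cu⁺][I⁻] = s · s = s^2
s^2 = 1.97×10⁻¹²
Taking the 2nd root, s = 1.40×10⁻⁶ mol L⁻¹.

1.40×10⁻⁶ M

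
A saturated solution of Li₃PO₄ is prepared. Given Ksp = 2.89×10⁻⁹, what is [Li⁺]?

9.65×10⁻³ M

Li₃PO₄(s) ⇌ 3 Li⁺(aq) + PO₄³⁻(aq)
If s mol/L of Li₃PO₄ dissolves, [Li⁺] = 3s and [PO₄³⁻] = s.
Ksp = [Li⁺]^3[PO₄³⁻] = (3s)^3 · s = 27s^4 = 2.89×10⁻⁹
s = 3.22×10⁻³ M
[Li⁺] = 3s = 9.65×10⁻³ M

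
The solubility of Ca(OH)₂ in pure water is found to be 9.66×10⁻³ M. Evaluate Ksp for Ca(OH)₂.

Ksp = 3.61×10⁻⁶

Ca(OH)₂(s) ⇌ Ca²⁺(aq) + 2 OH⁻(aq)
With molar solubility s: [Ca²⁺] = s, [OH⁻] = 2s.
Ksp = [Ca²⁺][OH⁻]^2 = s · (2s)^2 = 4s^3
Ksp = 4 × (9.66×10⁻³)^3 = 3.61×10⁻⁶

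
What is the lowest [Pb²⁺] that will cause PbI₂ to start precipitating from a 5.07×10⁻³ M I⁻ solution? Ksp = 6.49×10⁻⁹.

2.52×10⁻⁴ M

Each salt precipitates once Q = Ksp for that salt.
PbI₂(s) ⇌ Pb²⁺(aq) + 2 I⁻(aq)
Ksp = [Pb²⁺][I⁻]^2 = [Pb²⁺](5.07×10⁻³)^2
[Pb²⁺] = 6.49×10⁻⁹ / (5.07×10⁻³)^2 = 2.52×10⁻⁴
[Pb²⁺] = 2.52×10⁻⁴ M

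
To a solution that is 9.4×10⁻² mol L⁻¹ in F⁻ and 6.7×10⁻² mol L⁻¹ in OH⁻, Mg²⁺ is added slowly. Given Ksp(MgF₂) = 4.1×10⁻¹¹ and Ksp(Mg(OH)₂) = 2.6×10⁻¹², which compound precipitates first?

A salt starts to precipitate once the ion product Q reaches its Ksp.
For MgF₂: [Mg²⁺] = (Ksp/[F⁻]^2) = 4.6×10⁻⁹ mol L⁻¹
For Mg(OH)₂: [Mg²⁺] = (Ksp/[OH⁻]^2) = 5.8×10⁻¹⁰ mol L⁻¹
Mg(OH)₂ requires the lower [Mg²⁺], so it precipitates first.

Mg(OH)₂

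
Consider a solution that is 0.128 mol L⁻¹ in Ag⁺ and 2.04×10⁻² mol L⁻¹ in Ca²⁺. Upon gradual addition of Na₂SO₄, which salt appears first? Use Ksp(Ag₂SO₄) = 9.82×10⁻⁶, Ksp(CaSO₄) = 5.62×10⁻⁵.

Ag₂SO₄

Precipitation of each salt begins when its ion product equals Ksp.
For Ag₂SO₄: [SO₄²⁻] = (Ksp/[Ag⁺]^2) = 5.99×10⁻⁴ mol L⁻¹
For CaSO₄: [SO₄²⁻] = (Ksp/[Ca²⁺]) = 2.75×10⁻³ mol L⁻¹
Ag₂SO₄ requires the lower [SO₄²⁻], so it precipitates first.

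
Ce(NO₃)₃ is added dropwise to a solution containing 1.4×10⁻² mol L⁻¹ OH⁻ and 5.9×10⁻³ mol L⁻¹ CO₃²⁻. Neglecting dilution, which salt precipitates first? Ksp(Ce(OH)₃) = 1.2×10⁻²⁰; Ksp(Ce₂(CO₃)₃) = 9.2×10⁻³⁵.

Ce(OH)₃

A salt starts to precipitate once the ion product Q reaches its Ksp.
For Ce(OH)₃: [Ce³⁺] = (Ksp/[OH⁻]^3) = 4.4×10⁻¹⁵ mol L⁻¹
For Ce₂(CO₃)₃: [Ce³⁺] = (Ksp/[CO₃²⁻]^3)^(1/2) = 2.1×10⁻¹⁴ mol L⁻¹
Since Ce(OH)₃ needs less Ce³⁺ to reach saturation, it precipitates first.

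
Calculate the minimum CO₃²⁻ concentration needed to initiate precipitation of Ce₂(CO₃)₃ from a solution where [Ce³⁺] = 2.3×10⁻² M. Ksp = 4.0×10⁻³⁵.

Each salt precipitates once Q = Ksp for that salt.
Ce₂(CO₃)₃(s) ⇌ 2 Ce³⁺(aq) + 3 CO₃²⁻(aq)
Ksp = [Ce³⁺]^2[CO₃²⁻]^3 = [CO₃²⁻]^3(2.3×10⁻²)^2
[CO₃²⁻]^3 = 4.0×10⁻³⁵ / (2.3×10⁻²)^2 = 7.6×10⁻³²
[CO₃²⁻] = 4.2×10⁻¹¹ M

4.2×10⁻¹¹ M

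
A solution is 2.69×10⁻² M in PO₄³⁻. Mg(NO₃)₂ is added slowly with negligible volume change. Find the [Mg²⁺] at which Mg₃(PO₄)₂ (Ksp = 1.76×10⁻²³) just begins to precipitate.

Precipitation of each salt begins when its ion product equals Ksp.
Mg₃(PO₄)₂(s) ⇌ 3 Mg²⁺(aq) + 2 PO₄³⁻(aq)
Ksp = [Mg²⁺]^3[PO₄³⁻]^2 = [Mg²⁺]^3(2.69×10⁻²)^2
[Mg²⁺]^3 = 1.76×10⁻²³ / (2.69×10⁻²)^2 = 2.43×10⁻²⁰
[Mg²⁺] = 2.90×10⁻⁷ M

2.90×10⁻⁷ M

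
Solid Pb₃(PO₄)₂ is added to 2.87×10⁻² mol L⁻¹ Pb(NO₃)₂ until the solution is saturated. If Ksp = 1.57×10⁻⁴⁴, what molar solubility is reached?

1.29×10⁻²⁰ M

Pb₃(PO₄)₂(s) ⇌ 3 Pb²⁺(aq) + 2 PO₄³⁻(aq)
The solution already contains Pb²⁺ at 2.87×10⁻² mol L⁻¹. Let s be the molar solubility of Pb₃(PO₄)₂.
[Pb²⁺] ≈ 2.87×10⁻² mol L⁻¹ (common ion dominates); [PO₄³⁻] = 2s.
Ksp = [Pb²⁺]^3[PO₄³⁻]^2 = (2.87×10⁻²)^3(2s)^2
(2s)^2 = 1.57×10⁻⁴⁴ / (2.87×10⁻²)^3 = 6.64×10⁻⁴⁰
s = 1.29×10⁻²⁰ mol L⁻¹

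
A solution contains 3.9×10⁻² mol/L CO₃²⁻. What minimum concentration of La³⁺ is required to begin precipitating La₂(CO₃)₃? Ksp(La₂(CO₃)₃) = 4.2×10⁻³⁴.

2.7×10⁻¹⁵ M

Each salt precipitates once Q = Ksp for that salt.
La₂(CO₃)₃(s) ⇌ 2 La³⁺(aq) + 3 CO₃²⁻(aq)
Ksp = [La³⁺]^2[CO₃²⁻]^3 = [La³⁺]^2(3.9×10⁻²)^3
[La³⁺]^2 = 4.2×10⁻³⁴ / (3.9×10⁻²)^3 = 7.1×10⁻³⁰
[La³⁺] = 2.7×10⁻¹⁵ mol/L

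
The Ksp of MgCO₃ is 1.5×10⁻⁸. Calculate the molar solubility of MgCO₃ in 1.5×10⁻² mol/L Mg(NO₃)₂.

MgCO₃(s) ⇌ Mg²⁺(aq) + CO₃²⁻(aq)
With Mg²⁺ already at 1.5×10⁻² mol/L and s small, take [Mg²⁺] ≈ 1.5×10⁻² mol/L and [CO₃²⁻] = s.
Ksp = [Mg²⁺][CO₃²⁻] = (1.5×10⁻²)s
s = 1.5×10⁻⁸ / (1.5×10⁻²) = 1.0×10⁻⁶
s = 1.0×10⁻⁶ mol/L

1.0×10⁻⁶ M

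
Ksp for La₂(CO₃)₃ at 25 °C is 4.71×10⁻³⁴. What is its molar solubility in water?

8.47×10⁻⁸ M

La₂(CO₃)₃(s) ⇌ 2 La³⁺(aq) + 3 CO₃²⁻(aq)
Call the molar solubility s, so that [La³⁺] = 2s and [CO₃²⁻] = 3s.
Ksp = [La³⁺]^2[CO₃²⁻]^3 = (2s)^2 · (3s)^3 = 108s^5
108s^5 = 4.71×10⁻³⁴  ⇒  s^5 = 4.36×10⁻³⁶
s = 8.47×10⁻⁸ M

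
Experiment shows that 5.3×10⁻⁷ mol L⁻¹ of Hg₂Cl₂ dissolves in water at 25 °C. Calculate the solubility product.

Hg₂Cl₂(s) ⇌ Hg₂²⁺(aq) + 2 Cl⁻(aq)
For each mole of Hg₂Cl₂ that dissolves per liter, [Hg₂²⁺] = s and [Cl⁻] = 2s; let s denote this solubility.
Ksp = [Hg₂²⁺][Cl⁻]^2 = s · (2s)^2 = 4s^3
Ksp = 4 × (5.3×10⁻⁷)^3 = 6.0×10⁻¹⁹

Ksp = 6.0×10⁻¹⁹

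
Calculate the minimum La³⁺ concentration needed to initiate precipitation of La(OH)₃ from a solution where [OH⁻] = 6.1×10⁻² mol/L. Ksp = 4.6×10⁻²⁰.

A salt starts to precipitate once the ion product Q reaches its Ksp.
La(OH)₃(s) ⇌ La³⁺(aq) + 3 OH⁻(aq)
Ksp = [La³⁺][OH⁻]^3 = [La³⁺](6.1×10⁻²)^3
[La³⁺] = 4.6×10⁻²⁰ / (6.1×10⁻²)^3 = 2.0×10⁻¹⁶
[La³⁺] = 2.0×10⁻¹⁶ mol/L

2.0×10⁻¹⁶ M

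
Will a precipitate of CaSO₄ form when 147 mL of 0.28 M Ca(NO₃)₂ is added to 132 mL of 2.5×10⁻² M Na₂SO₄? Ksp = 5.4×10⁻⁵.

Yes

The combined volume is 279 mL.
[Ca²⁺] = (0.28)(147)/279 = 0.15 M
[SO₄²⁻] = (2.5×10⁻²)(132)/279 = 1.2×10⁻² M
Q = [Ca²⁺][SO₄²⁻] = 1.7×10⁻³
Because Q > Ksp (1.7×10⁻³ vs 5.4×10⁻⁵), a precipitate of CaSO₄ forms.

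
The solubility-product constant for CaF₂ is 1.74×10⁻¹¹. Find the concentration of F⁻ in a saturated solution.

CaF₂(s) ⇌ Ca²⁺(aq) + 2 F⁻(aq)
Let s be the molar solubility. Then [Ca²⁺] = s and [F⁻] = 2s.
Ksp = [Ca²⁺][F⁻]^2 = s · (2s)^2 = 4s^3 = 1.74×10⁻¹¹
s = 1.63×10⁻⁴ M
[F⁻] = 2s = 3.26×10⁻⁴ M

3.26×10⁻⁴ M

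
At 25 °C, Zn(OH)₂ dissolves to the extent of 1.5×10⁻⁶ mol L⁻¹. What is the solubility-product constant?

Zn(OH)₂(s) ⇌ Zn²⁺(aq) + 2 OH⁻(aq)
If s mol/L of Zn(OH)₂ dissolves, [Zn²⁺] = s and [OH⁻] = 2s.
Ksp = [Zn²⁺][OH⁻]^2 = s · (2s)^2 = 4s^3
Ksp = 4 × (1.5×10⁻⁶)^3 = 1.4×10⁻¹⁷

Ksp = 1.4×10⁻¹⁷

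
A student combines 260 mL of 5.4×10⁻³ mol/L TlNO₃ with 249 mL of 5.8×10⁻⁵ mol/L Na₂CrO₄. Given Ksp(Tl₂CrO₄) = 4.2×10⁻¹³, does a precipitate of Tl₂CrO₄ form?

Yes

The combined volume is 509 mL.
[Tl⁺] = (5.4×10⁻³)(260)/509 = 2.8×10⁻³ mol/L
[CrO₄²⁻] = (5.8×10⁻⁵)(249)/509 = 2.8×10⁻⁵ mol/L
Q = [Tl⁺]^2[CrO₄²⁻] = 2.2×10⁻¹⁰
Since Q (2.2×10⁻¹⁰) exceeds Ksp (4.2×10⁻¹³), Tl₂CrO₄ will precipitate.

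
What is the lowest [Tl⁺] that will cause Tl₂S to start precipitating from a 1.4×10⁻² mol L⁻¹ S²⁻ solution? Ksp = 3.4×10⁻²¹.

4.9×10⁻¹⁰ M

The threshold for precipitation is Q = Ksp.
Tl₂S(s) ⇌ 2 Tl⁺(aq) + S²⁻(aq)
Ksp = [Tl⁺]^2[S²⁻] = [Tl⁺]^2(1.4×10⁻²)
[Tl⁺]^2 = 3.4×10⁻²¹ / (1.4×10⁻²) = 2.4×10⁻¹⁹
[Tl⁺] = 4.9×10⁻¹⁰ mol L⁻¹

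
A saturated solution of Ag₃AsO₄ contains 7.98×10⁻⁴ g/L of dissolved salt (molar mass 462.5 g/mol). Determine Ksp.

Ksp = 2.39×10⁻²²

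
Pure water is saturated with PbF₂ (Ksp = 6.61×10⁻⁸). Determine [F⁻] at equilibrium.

5.09×10⁻³ M

PbF₂(s) ⇌ Pb²⁺(aq) + 2 F⁻(aq)
Call the molar solubility s, so that [Pb²⁺] = s and [F⁻] = 2s.
Ksp = [Pb²⁺][F⁻]^2 = s · (2s)^2 = 4s^3 = 6.61×10⁻⁸
s = 2.55×10⁻³ mol L⁻¹
[F⁻] = 2s = 5.09×10⁻³ mol L⁻¹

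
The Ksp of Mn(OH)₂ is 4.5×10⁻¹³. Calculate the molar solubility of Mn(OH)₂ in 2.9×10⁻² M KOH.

Mn(OH)₂(s) ⇌ Mn²⁺(aq) + 2 OH⁻(aq)
With OH⁻ already at 2.9×10⁻² M and s small, take [OH⁻] ≈ 2.9×10⁻² M and [Mn²⁺] = s.
Ksp = [Mn²⁺][OH⁻]^2 = s(2.9×10⁻²)^2
s = 4.5×10⁻¹³ / (2.9×10⁻²)^2 = 5.4×10⁻¹⁰
s = 5.4×10⁻¹⁰ M

5.4×10⁻¹⁰ M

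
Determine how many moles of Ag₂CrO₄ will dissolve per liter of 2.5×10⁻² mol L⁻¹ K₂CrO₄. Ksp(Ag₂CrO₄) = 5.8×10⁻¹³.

Ag₂CrO₄(s) ⇌ 2 Ag⁺(aq) + CrO₄²⁻(aq)
Let s be the solubility of Ag₂CrO₄ here. The common ion gives [CrO₄²⁻] ≈ 2.5×10⁻² mol L⁻¹, and [Ag⁺] = 2s.
Ksp = [Ag⁺]^2[CrO₄²⁻] = (2s)^2(2.5×10⁻²)
(2s)^2 = 5.8×10⁻¹³ / (2.5×10⁻²) = 2.3×10⁻¹¹
s = 2.4×10⁻⁶ mol L⁻¹

2.4×10⁻⁶ M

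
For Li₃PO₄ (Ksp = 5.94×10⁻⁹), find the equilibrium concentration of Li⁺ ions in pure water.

Li₃PO₄(s) ⇌ 3 Li⁺(aq) + PO₄³⁻(aq)
Let s be the molar solubility. Then [Li⁺] = 3s and [PO₄³⁻] = s.
Ksp = [Li⁺]^3[PO₄³⁻] = (3s)^3 · s = 27s^4 = 5.94×10⁻⁹
s = 3.85×10⁻³ M
[Li⁺] = 3s = 1.16×10⁻² M

1.16×10⁻² M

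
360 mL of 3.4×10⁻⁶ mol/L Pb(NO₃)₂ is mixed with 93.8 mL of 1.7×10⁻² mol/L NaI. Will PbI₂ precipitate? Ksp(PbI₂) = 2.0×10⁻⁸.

Total volume after mixing = 360 + 93.8 = 453.8 mL.
[Pb²⁺] = (3.4×10⁻⁶)(360)/453.8 = 2.7×10⁻⁶ mol/L
[I⁻] = (1.7×10⁻²)(93.8)/453.8 = 3.5×10⁻³ mol/L
Q = [Pb²⁺][I⁻]^2 = 3.3×10⁻¹¹
Since Q (3.3×10⁻¹¹) is less than Ksp (2.0×10⁻⁸), no PbI₂ precipitates.

No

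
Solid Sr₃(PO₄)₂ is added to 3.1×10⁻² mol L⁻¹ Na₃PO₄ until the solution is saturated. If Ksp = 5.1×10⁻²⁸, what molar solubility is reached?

2.7×10⁻⁹ M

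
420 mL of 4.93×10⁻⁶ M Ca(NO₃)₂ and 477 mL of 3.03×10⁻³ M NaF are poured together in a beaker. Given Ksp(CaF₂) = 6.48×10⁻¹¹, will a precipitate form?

No

The combined volume is 897 mL.
[Ca²⁺] = (4.93×10⁻⁶)(420)/897 = 2.31×10⁻⁶ M
[F⁻] = (3.03×10⁻³)(477)/897 = 1.61×10⁻³ M
Q = [Ca²⁺][F⁻]^2 = 5.99×10⁻¹²
Q = 5.99×10⁻¹² < Ksp = 6.48×10⁻¹¹, so the solution is unsaturated and no precipitate forms.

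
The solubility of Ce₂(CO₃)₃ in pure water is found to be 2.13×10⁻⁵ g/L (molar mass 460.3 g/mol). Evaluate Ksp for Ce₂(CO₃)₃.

Ksp = 2.29×10⁻³⁵

Convert to molarity: s = 2.13×10⁻⁵ / 460.3 = 4.6274×10⁻⁸ mol/L
Ce₂(CO₃)₃(s) ⇌ 2 Ce³⁺(aq) + 3 CO₃²⁻(aq)
If s mol/L of Ce₂(CO₃)₃ dissolves, [Ce³⁺] = 2s and [CO₃²⁻] = 3s.
Ksp = [Ce³⁺]^2[CO₃²⁻]^3 = (2s)^2 · (3s)^3 = 108s^5
Ksp = 108 × (4.6274×10⁻⁸)^5 = 2.29×10⁻³⁵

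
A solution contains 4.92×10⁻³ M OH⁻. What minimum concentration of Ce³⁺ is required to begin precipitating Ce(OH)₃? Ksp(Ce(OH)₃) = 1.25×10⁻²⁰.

1.05×10⁻¹³ M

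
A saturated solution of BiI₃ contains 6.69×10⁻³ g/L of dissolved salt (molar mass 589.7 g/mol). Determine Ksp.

Ksp = 4.47×10⁻¹⁹

s = (6.69×10⁻³ g L⁻¹)/(589.7 g mol⁻¹) = 1.1345×10⁻⁵ M
BiI₃(s) ⇌ Bi³⁺(aq) + 3 I⁻(aq)
For each mole of BiI₃ that dissolves per liter, [Bi³⁺] = s and [I⁻] = 3s; let s denote this solubility.
Ksp = [Bi³⁺][I⁻]^3 = s · (3s)^3 = 27s^4
Ksp = 27 × (1.1345×10⁻⁵)^4 = 4.47×10⁻¹⁹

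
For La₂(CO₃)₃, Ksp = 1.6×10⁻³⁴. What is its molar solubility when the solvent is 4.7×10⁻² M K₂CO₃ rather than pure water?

La₂(CO₃)₃(s) ⇌ 2 La³⁺(aq) + 3 CO₃²⁻(aq)
The solution already contains CO₃²⁻ at 4.7×10⁻² M. Let s be the molar solubility of La₂(CO₃)₃.
[CO₃²⁻] ≈ 4.7×10⁻² M (common ion dominates); [La³⁺] = 2s.
Ksp = [La³⁺]^2[CO₃²⁻]^3 = (2s)^2(4.7×10⁻²)^3
(2s)^2 = 1.6×10⁻³⁴ / (4.7×10⁻²)^3 = 1.5×10⁻³⁰
s = 6.2×10⁻¹⁶ M

6.2×10⁻¹⁶ M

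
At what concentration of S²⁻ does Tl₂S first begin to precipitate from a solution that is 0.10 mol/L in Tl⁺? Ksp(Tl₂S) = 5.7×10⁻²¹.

5.7×10⁻¹⁹ M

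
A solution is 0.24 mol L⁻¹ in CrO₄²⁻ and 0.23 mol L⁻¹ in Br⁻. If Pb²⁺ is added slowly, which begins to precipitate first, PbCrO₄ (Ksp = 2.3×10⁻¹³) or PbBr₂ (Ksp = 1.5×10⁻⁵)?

PbCrO₄

Each salt precipitates once Q = Ksp for that salt.
For PbCrO₄: [Pb²⁺] = (Ksp/[CrO₄²⁻]) = 9.6×10⁻¹³ mol L⁻¹
For PbBr₂: [Pb²⁺] = (Ksp/[Br⁻]^2) = 2.8×10⁻⁴ mol L⁻¹
Since PbCrO₄ needs less Pb²⁺ to reach saturation, it precipitates first.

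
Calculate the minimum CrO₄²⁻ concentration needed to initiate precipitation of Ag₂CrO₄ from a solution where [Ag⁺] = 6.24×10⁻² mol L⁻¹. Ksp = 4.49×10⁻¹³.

The threshold for precipitation is Q = Ksp.
Ag₂CrO₄(s) ⇌ 2 Ag⁺(aq) + CrO₄²⁻(aq)
Ksp = [Ag⁺]^2[CrO₄²⁻] = [CrO₄²⁻](6.24×10⁻²)^2
[CrO₄²⁻] = 4.49×10⁻¹³ / (6.24×10⁻²)^2 = 1.15×10⁻¹⁰
[CrO₄²⁻] = 1.15×10⁻¹⁰ mol L⁻¹

1.15×10⁻¹⁰ M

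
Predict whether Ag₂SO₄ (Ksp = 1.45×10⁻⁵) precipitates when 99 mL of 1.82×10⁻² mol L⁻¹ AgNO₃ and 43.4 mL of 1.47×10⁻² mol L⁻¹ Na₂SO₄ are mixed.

The combined volume is 142.4 mL.
[Ag⁺] = (1.82×10⁻²)(99)/142.4 = 1.27×10⁻² mol L⁻¹
[SO₄²⁻] = (1.47×10⁻²)(43.4)/142.4 = 4.48×10⁻³ mol L⁻¹
Q = [Ag⁺]^2[SO₄²⁻] = 7.17×10⁻⁷
Since Q (7.17×10⁻⁷) is less than Ksp (1.45×10⁻⁵), no Ag₂SO₄ precipitates.

No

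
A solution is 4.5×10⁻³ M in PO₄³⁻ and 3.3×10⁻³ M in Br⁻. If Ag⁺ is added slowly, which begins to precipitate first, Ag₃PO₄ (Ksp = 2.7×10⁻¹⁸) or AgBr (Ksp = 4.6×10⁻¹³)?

Precipitation begins when Q = Ksp.
For Ag₃PO₄: [Ag⁺] = (Ksp/[PO₄³⁻])^(1/3) = 8.4×10⁻⁶ M
For AgBr: [Ag⁺] = (Ksp/[Br⁻]) = 1.4×10⁻¹⁰ M
The smaller threshold [Ag⁺] is reached first, so AgBr precipitates first.

AgBr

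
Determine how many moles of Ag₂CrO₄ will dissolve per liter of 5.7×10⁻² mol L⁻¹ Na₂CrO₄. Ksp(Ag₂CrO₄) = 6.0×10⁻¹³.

1.6×10⁻⁶ M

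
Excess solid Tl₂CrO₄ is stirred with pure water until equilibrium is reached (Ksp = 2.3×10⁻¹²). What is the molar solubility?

Tl₂CrO₄(s) ⇌ 2 Tl⁺(aq) + CrO₄²⁻(aq)
For each mole of Tl₂CrO₄ that dissolves per liter, [Tl⁺] = 2s and [CrO₄²⁻] = s; let s denote this solubility.
Ksp = [Tl⁺]^2[CrO₄²⁻] = (2s)^2 · s = 4s^3
4s^3 = 2.3×10⁻¹²  ⇒  s^3 = 5.8×10⁻¹³
s = 8.3×10⁻⁵ mol/L

8.3×10⁻⁵ M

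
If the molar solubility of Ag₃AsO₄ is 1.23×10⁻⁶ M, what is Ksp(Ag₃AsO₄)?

Ag₃AsO₄(s) ⇌ 3 Ag⁺(aq) + AsO₄³⁻(aq)
Call the molar solubility s, so that [Ag⁺] = 3s and [AsO₄³⁻] = s.
Ksp = [Ag⁺]^3[AsO₄³⁻] = (3s)^3 · s = 27s^4
Ksp = 27 × (1.23×10⁻⁶)^4 = 6.18×10⁻²³

Ksp = 6.18×10⁻²³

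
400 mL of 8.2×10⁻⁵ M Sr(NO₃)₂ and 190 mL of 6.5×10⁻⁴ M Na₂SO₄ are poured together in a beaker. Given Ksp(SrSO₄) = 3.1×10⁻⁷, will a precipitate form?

No

After mixing, V = 400 mL + 190 mL = 590 mL.
[Sr²⁺] = (8.2×10⁻⁵)(400)/590 = 5.6×10⁻⁵ M
[SO₄²⁻] = (6.5×10⁻⁴)(190)/590 = 2.1×10⁻⁴ M
Q = [Sr²⁺][SO₄²⁻] = 1.2×10⁻⁸
Since Q (1.2×10⁻⁸) is less than Ksp (3.1×10⁻⁷), no SrSO₄ precipitates.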